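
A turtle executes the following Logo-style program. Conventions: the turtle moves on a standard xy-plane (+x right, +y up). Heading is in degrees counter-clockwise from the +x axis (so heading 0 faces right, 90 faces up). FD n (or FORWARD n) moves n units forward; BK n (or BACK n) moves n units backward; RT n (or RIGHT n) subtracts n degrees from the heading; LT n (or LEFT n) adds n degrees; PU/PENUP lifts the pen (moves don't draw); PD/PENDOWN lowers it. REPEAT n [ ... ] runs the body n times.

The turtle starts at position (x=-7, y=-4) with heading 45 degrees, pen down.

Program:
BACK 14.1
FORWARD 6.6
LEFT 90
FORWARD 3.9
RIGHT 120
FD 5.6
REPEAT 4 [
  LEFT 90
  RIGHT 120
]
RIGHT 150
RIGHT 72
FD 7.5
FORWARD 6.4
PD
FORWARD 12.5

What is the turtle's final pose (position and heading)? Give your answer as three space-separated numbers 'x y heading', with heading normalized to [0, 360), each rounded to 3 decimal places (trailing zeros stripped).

Executing turtle program step by step:
Start: pos=(-7,-4), heading=45, pen down
BK 14.1: (-7,-4) -> (-16.97,-13.97) [heading=45, draw]
FD 6.6: (-16.97,-13.97) -> (-12.303,-9.303) [heading=45, draw]
LT 90: heading 45 -> 135
FD 3.9: (-12.303,-9.303) -> (-15.061,-6.546) [heading=135, draw]
RT 120: heading 135 -> 15
FD 5.6: (-15.061,-6.546) -> (-9.652,-5.096) [heading=15, draw]
REPEAT 4 [
  -- iteration 1/4 --
  LT 90: heading 15 -> 105
  RT 120: heading 105 -> 345
  -- iteration 2/4 --
  LT 90: heading 345 -> 75
  RT 120: heading 75 -> 315
  -- iteration 3/4 --
  LT 90: heading 315 -> 45
  RT 120: heading 45 -> 285
  -- iteration 4/4 --
  LT 90: heading 285 -> 15
  RT 120: heading 15 -> 255
]
RT 150: heading 255 -> 105
RT 72: heading 105 -> 33
FD 7.5: (-9.652,-5.096) -> (-3.362,-1.011) [heading=33, draw]
FD 6.4: (-3.362,-1.011) -> (2.006,2.474) [heading=33, draw]
PD: pen down
FD 12.5: (2.006,2.474) -> (12.489,9.282) [heading=33, draw]
Final: pos=(12.489,9.282), heading=33, 7 segment(s) drawn

Answer: 12.489 9.282 33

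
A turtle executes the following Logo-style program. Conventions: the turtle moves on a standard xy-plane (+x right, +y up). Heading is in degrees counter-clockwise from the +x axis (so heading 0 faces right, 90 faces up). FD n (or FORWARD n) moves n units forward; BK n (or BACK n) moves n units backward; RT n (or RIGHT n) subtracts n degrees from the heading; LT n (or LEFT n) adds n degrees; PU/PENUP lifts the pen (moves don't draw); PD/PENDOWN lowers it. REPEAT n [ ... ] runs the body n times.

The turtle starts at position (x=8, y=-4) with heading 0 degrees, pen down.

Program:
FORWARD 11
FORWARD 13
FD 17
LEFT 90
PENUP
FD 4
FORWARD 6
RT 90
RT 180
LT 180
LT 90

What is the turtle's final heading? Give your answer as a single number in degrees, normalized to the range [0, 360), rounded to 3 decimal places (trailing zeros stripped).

Answer: 90

Derivation:
Executing turtle program step by step:
Start: pos=(8,-4), heading=0, pen down
FD 11: (8,-4) -> (19,-4) [heading=0, draw]
FD 13: (19,-4) -> (32,-4) [heading=0, draw]
FD 17: (32,-4) -> (49,-4) [heading=0, draw]
LT 90: heading 0 -> 90
PU: pen up
FD 4: (49,-4) -> (49,0) [heading=90, move]
FD 6: (49,0) -> (49,6) [heading=90, move]
RT 90: heading 90 -> 0
RT 180: heading 0 -> 180
LT 180: heading 180 -> 0
LT 90: heading 0 -> 90
Final: pos=(49,6), heading=90, 3 segment(s) drawn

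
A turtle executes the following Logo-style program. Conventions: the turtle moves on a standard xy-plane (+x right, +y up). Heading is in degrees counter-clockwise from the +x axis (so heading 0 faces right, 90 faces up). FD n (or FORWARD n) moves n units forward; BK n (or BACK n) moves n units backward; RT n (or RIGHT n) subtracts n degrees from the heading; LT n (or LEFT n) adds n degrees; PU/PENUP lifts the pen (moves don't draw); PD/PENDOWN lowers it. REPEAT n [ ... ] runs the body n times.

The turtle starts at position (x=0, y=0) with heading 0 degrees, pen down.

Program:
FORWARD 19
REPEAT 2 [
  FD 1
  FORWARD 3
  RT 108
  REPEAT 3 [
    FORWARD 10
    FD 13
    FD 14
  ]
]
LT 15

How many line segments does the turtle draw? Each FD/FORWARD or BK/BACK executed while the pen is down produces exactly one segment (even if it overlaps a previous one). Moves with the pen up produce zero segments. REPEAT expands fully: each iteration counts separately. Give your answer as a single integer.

Executing turtle program step by step:
Start: pos=(0,0), heading=0, pen down
FD 19: (0,0) -> (19,0) [heading=0, draw]
REPEAT 2 [
  -- iteration 1/2 --
  FD 1: (19,0) -> (20,0) [heading=0, draw]
  FD 3: (20,0) -> (23,0) [heading=0, draw]
  RT 108: heading 0 -> 252
  REPEAT 3 [
    -- iteration 1/3 --
    FD 10: (23,0) -> (19.91,-9.511) [heading=252, draw]
    FD 13: (19.91,-9.511) -> (15.893,-21.874) [heading=252, draw]
    FD 14: (15.893,-21.874) -> (11.566,-35.189) [heading=252, draw]
    -- iteration 2/3 --
    FD 10: (11.566,-35.189) -> (8.476,-44.7) [heading=252, draw]
    FD 13: (8.476,-44.7) -> (4.459,-57.063) [heading=252, draw]
    FD 14: (4.459,-57.063) -> (0.133,-70.378) [heading=252, draw]
    -- iteration 3/3 --
    FD 10: (0.133,-70.378) -> (-2.957,-79.889) [heading=252, draw]
    FD 13: (-2.957,-79.889) -> (-6.975,-92.252) [heading=252, draw]
    FD 14: (-6.975,-92.252) -> (-11.301,-105.567) [heading=252, draw]
  ]
  -- iteration 2/2 --
  FD 1: (-11.301,-105.567) -> (-11.61,-106.518) [heading=252, draw]
  FD 3: (-11.61,-106.518) -> (-12.537,-109.371) [heading=252, draw]
  RT 108: heading 252 -> 144
  REPEAT 3 [
    -- iteration 1/3 --
    FD 10: (-12.537,-109.371) -> (-20.627,-103.494) [heading=144, draw]
    FD 13: (-20.627,-103.494) -> (-31.144,-95.852) [heading=144, draw]
    FD 14: (-31.144,-95.852) -> (-42.471,-87.623) [heading=144, draw]
    -- iteration 2/3 --
    FD 10: (-42.471,-87.623) -> (-50.561,-81.746) [heading=144, draw]
    FD 13: (-50.561,-81.746) -> (-61.078,-74.104) [heading=144, draw]
    FD 14: (-61.078,-74.104) -> (-72.404,-65.875) [heading=144, draw]
    -- iteration 3/3 --
    FD 10: (-72.404,-65.875) -> (-80.494,-59.998) [heading=144, draw]
    FD 13: (-80.494,-59.998) -> (-91.012,-52.356) [heading=144, draw]
    FD 14: (-91.012,-52.356) -> (-102.338,-44.127) [heading=144, draw]
  ]
]
LT 15: heading 144 -> 159
Final: pos=(-102.338,-44.127), heading=159, 23 segment(s) drawn
Segments drawn: 23

Answer: 23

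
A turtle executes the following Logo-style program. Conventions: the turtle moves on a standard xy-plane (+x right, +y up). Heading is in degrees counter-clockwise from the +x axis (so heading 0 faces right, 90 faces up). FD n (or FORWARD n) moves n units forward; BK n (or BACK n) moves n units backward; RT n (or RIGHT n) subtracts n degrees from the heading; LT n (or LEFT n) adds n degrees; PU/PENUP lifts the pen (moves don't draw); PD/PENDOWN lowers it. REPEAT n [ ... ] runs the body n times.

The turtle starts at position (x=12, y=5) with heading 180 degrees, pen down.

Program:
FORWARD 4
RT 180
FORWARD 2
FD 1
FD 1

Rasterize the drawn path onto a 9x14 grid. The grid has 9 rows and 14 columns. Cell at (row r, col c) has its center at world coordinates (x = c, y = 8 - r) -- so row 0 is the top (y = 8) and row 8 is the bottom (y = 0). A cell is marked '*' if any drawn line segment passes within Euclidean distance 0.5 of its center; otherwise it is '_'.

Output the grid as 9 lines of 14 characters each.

Answer: ______________
______________
______________
________*****_
______________
______________
______________
______________
______________

Derivation:
Segment 0: (12,5) -> (8,5)
Segment 1: (8,5) -> (10,5)
Segment 2: (10,5) -> (11,5)
Segment 3: (11,5) -> (12,5)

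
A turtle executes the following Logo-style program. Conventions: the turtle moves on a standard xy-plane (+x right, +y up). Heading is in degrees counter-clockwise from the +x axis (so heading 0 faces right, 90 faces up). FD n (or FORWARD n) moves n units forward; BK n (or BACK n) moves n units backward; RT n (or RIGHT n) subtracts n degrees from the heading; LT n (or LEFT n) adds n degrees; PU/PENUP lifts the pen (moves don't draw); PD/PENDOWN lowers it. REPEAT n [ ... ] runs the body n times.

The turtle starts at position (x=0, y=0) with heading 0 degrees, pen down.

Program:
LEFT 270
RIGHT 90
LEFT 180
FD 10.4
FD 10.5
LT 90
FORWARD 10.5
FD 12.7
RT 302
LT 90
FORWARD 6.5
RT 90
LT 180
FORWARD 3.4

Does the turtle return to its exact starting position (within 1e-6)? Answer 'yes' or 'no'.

Answer: no

Derivation:
Executing turtle program step by step:
Start: pos=(0,0), heading=0, pen down
LT 270: heading 0 -> 270
RT 90: heading 270 -> 180
LT 180: heading 180 -> 0
FD 10.4: (0,0) -> (10.4,0) [heading=0, draw]
FD 10.5: (10.4,0) -> (20.9,0) [heading=0, draw]
LT 90: heading 0 -> 90
FD 10.5: (20.9,0) -> (20.9,10.5) [heading=90, draw]
FD 12.7: (20.9,10.5) -> (20.9,23.2) [heading=90, draw]
RT 302: heading 90 -> 148
LT 90: heading 148 -> 238
FD 6.5: (20.9,23.2) -> (17.456,17.688) [heading=238, draw]
RT 90: heading 238 -> 148
LT 180: heading 148 -> 328
FD 3.4: (17.456,17.688) -> (20.339,15.886) [heading=328, draw]
Final: pos=(20.339,15.886), heading=328, 6 segment(s) drawn

Start position: (0, 0)
Final position: (20.339, 15.886)
Distance = 25.808; >= 1e-6 -> NOT closed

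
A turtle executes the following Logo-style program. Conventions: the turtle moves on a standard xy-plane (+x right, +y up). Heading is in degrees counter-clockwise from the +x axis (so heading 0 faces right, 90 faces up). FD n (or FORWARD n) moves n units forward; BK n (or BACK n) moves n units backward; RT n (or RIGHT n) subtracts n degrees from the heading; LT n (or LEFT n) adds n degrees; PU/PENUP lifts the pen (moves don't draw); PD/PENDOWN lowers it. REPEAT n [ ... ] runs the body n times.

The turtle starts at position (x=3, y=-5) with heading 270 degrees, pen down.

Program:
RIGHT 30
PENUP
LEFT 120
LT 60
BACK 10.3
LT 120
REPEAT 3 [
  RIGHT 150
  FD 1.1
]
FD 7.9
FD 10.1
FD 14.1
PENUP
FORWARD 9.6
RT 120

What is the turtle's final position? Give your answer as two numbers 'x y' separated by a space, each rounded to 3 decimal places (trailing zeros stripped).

Executing turtle program step by step:
Start: pos=(3,-5), heading=270, pen down
RT 30: heading 270 -> 240
PU: pen up
LT 120: heading 240 -> 0
LT 60: heading 0 -> 60
BK 10.3: (3,-5) -> (-2.15,-13.92) [heading=60, move]
LT 120: heading 60 -> 180
REPEAT 3 [
  -- iteration 1/3 --
  RT 150: heading 180 -> 30
  FD 1.1: (-2.15,-13.92) -> (-1.197,-13.37) [heading=30, move]
  -- iteration 2/3 --
  RT 150: heading 30 -> 240
  FD 1.1: (-1.197,-13.37) -> (-1.747,-14.323) [heading=240, move]
  -- iteration 3/3 --
  RT 150: heading 240 -> 90
  FD 1.1: (-1.747,-14.323) -> (-1.747,-13.223) [heading=90, move]
]
FD 7.9: (-1.747,-13.223) -> (-1.747,-5.323) [heading=90, move]
FD 10.1: (-1.747,-5.323) -> (-1.747,4.777) [heading=90, move]
FD 14.1: (-1.747,4.777) -> (-1.747,18.877) [heading=90, move]
PU: pen up
FD 9.6: (-1.747,18.877) -> (-1.747,28.477) [heading=90, move]
RT 120: heading 90 -> 330
Final: pos=(-1.747,28.477), heading=330, 0 segment(s) drawn

Answer: -1.747 28.477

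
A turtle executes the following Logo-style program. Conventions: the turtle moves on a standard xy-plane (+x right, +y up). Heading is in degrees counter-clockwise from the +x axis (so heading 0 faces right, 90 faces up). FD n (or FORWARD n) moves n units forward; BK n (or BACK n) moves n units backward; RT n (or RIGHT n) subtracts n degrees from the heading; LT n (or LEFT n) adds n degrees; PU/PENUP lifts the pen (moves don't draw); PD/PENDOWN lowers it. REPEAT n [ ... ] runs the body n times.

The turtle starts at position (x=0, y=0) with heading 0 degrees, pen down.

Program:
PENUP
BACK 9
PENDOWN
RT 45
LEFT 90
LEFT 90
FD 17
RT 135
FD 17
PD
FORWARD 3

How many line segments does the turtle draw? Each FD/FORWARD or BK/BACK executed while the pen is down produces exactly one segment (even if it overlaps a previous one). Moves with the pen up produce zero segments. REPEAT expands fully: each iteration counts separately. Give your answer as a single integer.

Answer: 3

Derivation:
Executing turtle program step by step:
Start: pos=(0,0), heading=0, pen down
PU: pen up
BK 9: (0,0) -> (-9,0) [heading=0, move]
PD: pen down
RT 45: heading 0 -> 315
LT 90: heading 315 -> 45
LT 90: heading 45 -> 135
FD 17: (-9,0) -> (-21.021,12.021) [heading=135, draw]
RT 135: heading 135 -> 0
FD 17: (-21.021,12.021) -> (-4.021,12.021) [heading=0, draw]
PD: pen down
FD 3: (-4.021,12.021) -> (-1.021,12.021) [heading=0, draw]
Final: pos=(-1.021,12.021), heading=0, 3 segment(s) drawn
Segments drawn: 3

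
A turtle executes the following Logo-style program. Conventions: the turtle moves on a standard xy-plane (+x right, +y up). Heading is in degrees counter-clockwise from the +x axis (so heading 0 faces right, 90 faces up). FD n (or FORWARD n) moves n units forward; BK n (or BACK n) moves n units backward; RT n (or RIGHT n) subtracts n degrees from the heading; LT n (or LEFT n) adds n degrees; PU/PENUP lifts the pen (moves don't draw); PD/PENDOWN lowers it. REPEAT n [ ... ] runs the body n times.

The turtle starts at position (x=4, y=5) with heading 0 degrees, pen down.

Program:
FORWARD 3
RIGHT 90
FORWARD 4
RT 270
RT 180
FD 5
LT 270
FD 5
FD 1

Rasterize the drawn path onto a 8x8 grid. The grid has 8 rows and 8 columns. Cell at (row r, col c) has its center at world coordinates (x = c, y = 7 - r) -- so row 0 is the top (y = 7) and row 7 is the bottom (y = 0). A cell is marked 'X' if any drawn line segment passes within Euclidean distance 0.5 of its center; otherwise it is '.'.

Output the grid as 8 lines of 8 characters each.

Answer: ..X.....
..X.....
..X.XXXX
..X....X
..X....X
..X....X
..XXXXXX
........

Derivation:
Segment 0: (4,5) -> (7,5)
Segment 1: (7,5) -> (7,1)
Segment 2: (7,1) -> (2,1)
Segment 3: (2,1) -> (2,6)
Segment 4: (2,6) -> (2,7)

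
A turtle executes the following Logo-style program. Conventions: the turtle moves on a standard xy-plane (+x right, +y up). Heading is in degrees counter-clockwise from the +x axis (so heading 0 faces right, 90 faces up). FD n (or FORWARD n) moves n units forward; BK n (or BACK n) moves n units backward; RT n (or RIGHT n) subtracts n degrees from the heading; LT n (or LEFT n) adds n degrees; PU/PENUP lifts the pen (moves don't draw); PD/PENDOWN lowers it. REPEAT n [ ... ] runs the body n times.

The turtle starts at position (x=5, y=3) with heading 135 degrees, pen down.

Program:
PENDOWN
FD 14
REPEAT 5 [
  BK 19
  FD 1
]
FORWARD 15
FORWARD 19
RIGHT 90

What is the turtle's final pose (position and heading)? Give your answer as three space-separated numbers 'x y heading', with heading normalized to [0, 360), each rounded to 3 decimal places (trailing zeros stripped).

Answer: 34.698 -26.698 45

Derivation:
Executing turtle program step by step:
Start: pos=(5,3), heading=135, pen down
PD: pen down
FD 14: (5,3) -> (-4.899,12.899) [heading=135, draw]
REPEAT 5 [
  -- iteration 1/5 --
  BK 19: (-4.899,12.899) -> (8.536,-0.536) [heading=135, draw]
  FD 1: (8.536,-0.536) -> (7.828,0.172) [heading=135, draw]
  -- iteration 2/5 --
  BK 19: (7.828,0.172) -> (21.263,-13.263) [heading=135, draw]
  FD 1: (21.263,-13.263) -> (20.556,-12.556) [heading=135, draw]
  -- iteration 3/5 --
  BK 19: (20.556,-12.556) -> (33.991,-25.991) [heading=135, draw]
  FD 1: (33.991,-25.991) -> (33.284,-25.284) [heading=135, draw]
  -- iteration 4/5 --
  BK 19: (33.284,-25.284) -> (46.719,-38.719) [heading=135, draw]
  FD 1: (46.719,-38.719) -> (46.012,-38.012) [heading=135, draw]
  -- iteration 5/5 --
  BK 19: (46.012,-38.012) -> (59.447,-51.447) [heading=135, draw]
  FD 1: (59.447,-51.447) -> (58.74,-50.74) [heading=135, draw]
]
FD 15: (58.74,-50.74) -> (48.134,-40.134) [heading=135, draw]
FD 19: (48.134,-40.134) -> (34.698,-26.698) [heading=135, draw]
RT 90: heading 135 -> 45
Final: pos=(34.698,-26.698), heading=45, 13 segment(s) drawn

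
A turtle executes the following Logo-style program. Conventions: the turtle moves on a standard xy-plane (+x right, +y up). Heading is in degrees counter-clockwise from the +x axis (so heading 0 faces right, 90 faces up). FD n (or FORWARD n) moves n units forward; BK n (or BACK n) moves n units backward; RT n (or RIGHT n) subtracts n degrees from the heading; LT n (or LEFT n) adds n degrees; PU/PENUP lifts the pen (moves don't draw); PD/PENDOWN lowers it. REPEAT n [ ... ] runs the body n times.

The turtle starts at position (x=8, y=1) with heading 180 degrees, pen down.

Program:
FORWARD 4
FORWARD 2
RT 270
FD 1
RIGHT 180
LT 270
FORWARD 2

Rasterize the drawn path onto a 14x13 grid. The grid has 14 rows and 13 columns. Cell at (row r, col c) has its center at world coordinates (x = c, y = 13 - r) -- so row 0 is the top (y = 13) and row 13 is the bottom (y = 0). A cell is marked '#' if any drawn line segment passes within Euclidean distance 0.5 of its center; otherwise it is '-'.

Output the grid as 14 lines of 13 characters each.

Segment 0: (8,1) -> (4,1)
Segment 1: (4,1) -> (2,1)
Segment 2: (2,1) -> (2,0)
Segment 3: (2,0) -> (4,0)

Answer: -------------
-------------
-------------
-------------
-------------
-------------
-------------
-------------
-------------
-------------
-------------
-------------
--#######----
--###--------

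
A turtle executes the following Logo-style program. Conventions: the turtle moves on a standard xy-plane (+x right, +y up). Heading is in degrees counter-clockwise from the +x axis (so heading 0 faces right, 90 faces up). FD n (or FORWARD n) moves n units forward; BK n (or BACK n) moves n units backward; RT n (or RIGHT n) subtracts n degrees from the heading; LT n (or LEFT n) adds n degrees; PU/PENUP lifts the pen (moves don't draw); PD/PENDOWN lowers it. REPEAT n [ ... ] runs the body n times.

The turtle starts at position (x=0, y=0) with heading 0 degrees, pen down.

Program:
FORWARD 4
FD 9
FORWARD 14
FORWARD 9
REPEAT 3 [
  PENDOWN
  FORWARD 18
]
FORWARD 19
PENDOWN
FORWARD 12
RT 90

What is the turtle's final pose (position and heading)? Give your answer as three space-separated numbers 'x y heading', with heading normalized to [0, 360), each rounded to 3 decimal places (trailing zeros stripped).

Executing turtle program step by step:
Start: pos=(0,0), heading=0, pen down
FD 4: (0,0) -> (4,0) [heading=0, draw]
FD 9: (4,0) -> (13,0) [heading=0, draw]
FD 14: (13,0) -> (27,0) [heading=0, draw]
FD 9: (27,0) -> (36,0) [heading=0, draw]
REPEAT 3 [
  -- iteration 1/3 --
  PD: pen down
  FD 18: (36,0) -> (54,0) [heading=0, draw]
  -- iteration 2/3 --
  PD: pen down
  FD 18: (54,0) -> (72,0) [heading=0, draw]
  -- iteration 3/3 --
  PD: pen down
  FD 18: (72,0) -> (90,0) [heading=0, draw]
]
FD 19: (90,0) -> (109,0) [heading=0, draw]
PD: pen down
FD 12: (109,0) -> (121,0) [heading=0, draw]
RT 90: heading 0 -> 270
Final: pos=(121,0), heading=270, 9 segment(s) drawn

Answer: 121 0 270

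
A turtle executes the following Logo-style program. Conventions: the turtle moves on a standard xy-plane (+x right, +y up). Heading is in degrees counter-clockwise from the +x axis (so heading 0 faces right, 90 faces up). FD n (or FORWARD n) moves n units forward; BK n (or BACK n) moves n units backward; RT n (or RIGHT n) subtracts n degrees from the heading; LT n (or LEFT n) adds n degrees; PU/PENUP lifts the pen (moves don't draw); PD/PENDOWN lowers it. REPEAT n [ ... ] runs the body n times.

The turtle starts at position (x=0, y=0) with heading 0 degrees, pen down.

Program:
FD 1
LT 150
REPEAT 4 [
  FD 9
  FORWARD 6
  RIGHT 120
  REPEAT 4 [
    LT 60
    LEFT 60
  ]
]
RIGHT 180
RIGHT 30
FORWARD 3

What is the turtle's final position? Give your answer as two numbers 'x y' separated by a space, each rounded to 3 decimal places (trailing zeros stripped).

Executing turtle program step by step:
Start: pos=(0,0), heading=0, pen down
FD 1: (0,0) -> (1,0) [heading=0, draw]
LT 150: heading 0 -> 150
REPEAT 4 [
  -- iteration 1/4 --
  FD 9: (1,0) -> (-6.794,4.5) [heading=150, draw]
  FD 6: (-6.794,4.5) -> (-11.99,7.5) [heading=150, draw]
  RT 120: heading 150 -> 30
  REPEAT 4 [
    -- iteration 1/4 --
    LT 60: heading 30 -> 90
    LT 60: heading 90 -> 150
    -- iteration 2/4 --
    LT 60: heading 150 -> 210
    LT 60: heading 210 -> 270
    -- iteration 3/4 --
    LT 60: heading 270 -> 330
    LT 60: heading 330 -> 30
    -- iteration 4/4 --
    LT 60: heading 30 -> 90
    LT 60: heading 90 -> 150
  ]
  -- iteration 2/4 --
  FD 9: (-11.99,7.5) -> (-19.785,12) [heading=150, draw]
  FD 6: (-19.785,12) -> (-24.981,15) [heading=150, draw]
  RT 120: heading 150 -> 30
  REPEAT 4 [
    -- iteration 1/4 --
    LT 60: heading 30 -> 90
    LT 60: heading 90 -> 150
    -- iteration 2/4 --
    LT 60: heading 150 -> 210
    LT 60: heading 210 -> 270
    -- iteration 3/4 --
    LT 60: heading 270 -> 330
    LT 60: heading 330 -> 30
    -- iteration 4/4 --
    LT 60: heading 30 -> 90
    LT 60: heading 90 -> 150
  ]
  -- iteration 3/4 --
  FD 9: (-24.981,15) -> (-32.775,19.5) [heading=150, draw]
  FD 6: (-32.775,19.5) -> (-37.971,22.5) [heading=150, draw]
  RT 120: heading 150 -> 30
  REPEAT 4 [
    -- iteration 1/4 --
    LT 60: heading 30 -> 90
    LT 60: heading 90 -> 150
    -- iteration 2/4 --
    LT 60: heading 150 -> 210
    LT 60: heading 210 -> 270
    -- iteration 3/4 --
    LT 60: heading 270 -> 330
    LT 60: heading 330 -> 30
    -- iteration 4/4 --
    LT 60: heading 30 -> 90
    LT 60: heading 90 -> 150
  ]
  -- iteration 4/4 --
  FD 9: (-37.971,22.5) -> (-45.765,27) [heading=150, draw]
  FD 6: (-45.765,27) -> (-50.962,30) [heading=150, draw]
  RT 120: heading 150 -> 30
  REPEAT 4 [
    -- iteration 1/4 --
    LT 60: heading 30 -> 90
    LT 60: heading 90 -> 150
    -- iteration 2/4 --
    LT 60: heading 150 -> 210
    LT 60: heading 210 -> 270
    -- iteration 3/4 --
    LT 60: heading 270 -> 330
    LT 60: heading 330 -> 30
    -- iteration 4/4 --
    LT 60: heading 30 -> 90
    LT 60: heading 90 -> 150
  ]
]
RT 180: heading 150 -> 330
RT 30: heading 330 -> 300
FD 3: (-50.962,30) -> (-49.462,27.402) [heading=300, draw]
Final: pos=(-49.462,27.402), heading=300, 10 segment(s) drawn

Answer: -49.462 27.402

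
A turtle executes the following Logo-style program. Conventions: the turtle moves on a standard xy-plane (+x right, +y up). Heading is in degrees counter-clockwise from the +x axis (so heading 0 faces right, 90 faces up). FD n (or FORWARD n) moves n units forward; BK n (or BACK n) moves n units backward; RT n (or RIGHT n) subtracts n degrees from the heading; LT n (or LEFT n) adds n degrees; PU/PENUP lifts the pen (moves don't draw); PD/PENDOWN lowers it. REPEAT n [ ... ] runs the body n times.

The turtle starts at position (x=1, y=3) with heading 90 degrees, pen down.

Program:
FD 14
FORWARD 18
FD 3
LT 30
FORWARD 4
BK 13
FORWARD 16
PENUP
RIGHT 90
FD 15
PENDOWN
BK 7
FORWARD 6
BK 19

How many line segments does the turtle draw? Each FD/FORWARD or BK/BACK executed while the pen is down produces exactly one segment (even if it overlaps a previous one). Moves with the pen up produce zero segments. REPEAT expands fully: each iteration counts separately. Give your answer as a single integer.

Answer: 9

Derivation:
Executing turtle program step by step:
Start: pos=(1,3), heading=90, pen down
FD 14: (1,3) -> (1,17) [heading=90, draw]
FD 18: (1,17) -> (1,35) [heading=90, draw]
FD 3: (1,35) -> (1,38) [heading=90, draw]
LT 30: heading 90 -> 120
FD 4: (1,38) -> (-1,41.464) [heading=120, draw]
BK 13: (-1,41.464) -> (5.5,30.206) [heading=120, draw]
FD 16: (5.5,30.206) -> (-2.5,44.062) [heading=120, draw]
PU: pen up
RT 90: heading 120 -> 30
FD 15: (-2.5,44.062) -> (10.49,51.562) [heading=30, move]
PD: pen down
BK 7: (10.49,51.562) -> (4.428,48.062) [heading=30, draw]
FD 6: (4.428,48.062) -> (9.624,51.062) [heading=30, draw]
BK 19: (9.624,51.062) -> (-6.83,41.562) [heading=30, draw]
Final: pos=(-6.83,41.562), heading=30, 9 segment(s) drawn
Segments drawn: 9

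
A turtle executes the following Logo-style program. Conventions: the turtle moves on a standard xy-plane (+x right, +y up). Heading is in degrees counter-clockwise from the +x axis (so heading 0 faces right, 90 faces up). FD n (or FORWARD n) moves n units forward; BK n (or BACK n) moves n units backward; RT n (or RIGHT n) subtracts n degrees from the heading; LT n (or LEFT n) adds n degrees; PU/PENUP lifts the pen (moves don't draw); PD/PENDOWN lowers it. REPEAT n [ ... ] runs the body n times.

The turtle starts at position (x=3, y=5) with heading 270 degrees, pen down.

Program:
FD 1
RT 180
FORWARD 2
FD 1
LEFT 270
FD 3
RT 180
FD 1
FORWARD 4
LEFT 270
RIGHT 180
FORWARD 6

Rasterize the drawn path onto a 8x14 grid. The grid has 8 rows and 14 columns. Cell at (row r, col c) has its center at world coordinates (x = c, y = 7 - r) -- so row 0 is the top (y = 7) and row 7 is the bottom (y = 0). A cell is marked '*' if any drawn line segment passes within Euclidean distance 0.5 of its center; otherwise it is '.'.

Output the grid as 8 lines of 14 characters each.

Answer: .******.......
.*.*..........
.*.*..........
.*.*..........
.*............
.*............
.*............
..............

Derivation:
Segment 0: (3,5) -> (3,4)
Segment 1: (3,4) -> (3,6)
Segment 2: (3,6) -> (3,7)
Segment 3: (3,7) -> (6,7)
Segment 4: (6,7) -> (5,7)
Segment 5: (5,7) -> (1,7)
Segment 6: (1,7) -> (1,1)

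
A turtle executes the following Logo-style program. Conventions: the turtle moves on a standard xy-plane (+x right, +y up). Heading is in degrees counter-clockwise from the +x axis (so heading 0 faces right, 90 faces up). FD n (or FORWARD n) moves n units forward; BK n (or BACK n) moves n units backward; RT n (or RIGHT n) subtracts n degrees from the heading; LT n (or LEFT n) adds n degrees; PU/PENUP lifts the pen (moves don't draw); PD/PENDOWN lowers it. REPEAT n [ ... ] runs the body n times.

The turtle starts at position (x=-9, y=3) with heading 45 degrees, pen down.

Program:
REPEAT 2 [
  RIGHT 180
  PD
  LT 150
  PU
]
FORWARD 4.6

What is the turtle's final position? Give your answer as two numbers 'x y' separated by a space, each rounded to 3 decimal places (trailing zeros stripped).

Answer: -4.557 1.809

Derivation:
Executing turtle program step by step:
Start: pos=(-9,3), heading=45, pen down
REPEAT 2 [
  -- iteration 1/2 --
  RT 180: heading 45 -> 225
  PD: pen down
  LT 150: heading 225 -> 15
  PU: pen up
  -- iteration 2/2 --
  RT 180: heading 15 -> 195
  PD: pen down
  LT 150: heading 195 -> 345
  PU: pen up
]
FD 4.6: (-9,3) -> (-4.557,1.809) [heading=345, move]
Final: pos=(-4.557,1.809), heading=345, 0 segment(s) drawn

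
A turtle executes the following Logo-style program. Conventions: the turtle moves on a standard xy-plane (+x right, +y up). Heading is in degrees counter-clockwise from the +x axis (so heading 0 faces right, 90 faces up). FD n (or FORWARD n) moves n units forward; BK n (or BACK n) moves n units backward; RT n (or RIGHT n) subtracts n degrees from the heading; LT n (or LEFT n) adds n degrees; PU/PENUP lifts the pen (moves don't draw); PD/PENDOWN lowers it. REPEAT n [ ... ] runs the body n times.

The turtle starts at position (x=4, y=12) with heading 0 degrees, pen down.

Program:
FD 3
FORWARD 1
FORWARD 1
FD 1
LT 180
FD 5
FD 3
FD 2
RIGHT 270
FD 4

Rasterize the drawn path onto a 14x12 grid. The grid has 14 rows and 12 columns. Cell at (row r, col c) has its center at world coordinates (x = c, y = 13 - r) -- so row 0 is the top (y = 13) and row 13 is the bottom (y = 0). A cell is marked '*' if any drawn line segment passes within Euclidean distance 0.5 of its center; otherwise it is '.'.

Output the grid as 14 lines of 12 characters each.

Answer: ............
***********.
*...........
*...........
*...........
*...........
............
............
............
............
............
............
............
............

Derivation:
Segment 0: (4,12) -> (7,12)
Segment 1: (7,12) -> (8,12)
Segment 2: (8,12) -> (9,12)
Segment 3: (9,12) -> (10,12)
Segment 4: (10,12) -> (5,12)
Segment 5: (5,12) -> (2,12)
Segment 6: (2,12) -> (0,12)
Segment 7: (0,12) -> (0,8)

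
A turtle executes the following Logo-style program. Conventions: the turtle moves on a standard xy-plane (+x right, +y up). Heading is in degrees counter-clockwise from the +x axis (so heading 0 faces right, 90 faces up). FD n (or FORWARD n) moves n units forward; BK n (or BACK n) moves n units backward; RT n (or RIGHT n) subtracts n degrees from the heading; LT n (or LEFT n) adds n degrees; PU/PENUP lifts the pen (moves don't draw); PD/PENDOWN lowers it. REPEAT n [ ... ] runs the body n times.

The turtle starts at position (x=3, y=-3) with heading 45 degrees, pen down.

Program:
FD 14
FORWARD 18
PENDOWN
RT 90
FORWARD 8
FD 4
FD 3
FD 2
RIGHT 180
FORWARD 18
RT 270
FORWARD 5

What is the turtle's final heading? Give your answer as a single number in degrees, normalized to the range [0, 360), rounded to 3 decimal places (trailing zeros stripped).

Answer: 225

Derivation:
Executing turtle program step by step:
Start: pos=(3,-3), heading=45, pen down
FD 14: (3,-3) -> (12.899,6.899) [heading=45, draw]
FD 18: (12.899,6.899) -> (25.627,19.627) [heading=45, draw]
PD: pen down
RT 90: heading 45 -> 315
FD 8: (25.627,19.627) -> (31.284,13.971) [heading=315, draw]
FD 4: (31.284,13.971) -> (34.113,11.142) [heading=315, draw]
FD 3: (34.113,11.142) -> (36.234,9.021) [heading=315, draw]
FD 2: (36.234,9.021) -> (37.648,7.607) [heading=315, draw]
RT 180: heading 315 -> 135
FD 18: (37.648,7.607) -> (24.92,20.335) [heading=135, draw]
RT 270: heading 135 -> 225
FD 5: (24.92,20.335) -> (21.385,16.799) [heading=225, draw]
Final: pos=(21.385,16.799), heading=225, 8 segment(s) drawn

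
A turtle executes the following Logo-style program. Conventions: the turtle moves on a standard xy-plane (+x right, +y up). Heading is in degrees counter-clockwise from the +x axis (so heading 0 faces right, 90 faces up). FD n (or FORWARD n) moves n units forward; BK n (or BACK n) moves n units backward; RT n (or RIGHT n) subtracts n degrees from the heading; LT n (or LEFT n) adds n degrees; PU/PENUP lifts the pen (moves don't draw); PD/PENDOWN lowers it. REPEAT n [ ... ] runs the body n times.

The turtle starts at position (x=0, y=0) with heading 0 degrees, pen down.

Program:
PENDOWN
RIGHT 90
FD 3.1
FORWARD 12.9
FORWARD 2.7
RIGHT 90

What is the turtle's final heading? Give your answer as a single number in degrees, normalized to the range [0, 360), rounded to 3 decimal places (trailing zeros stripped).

Answer: 180

Derivation:
Executing turtle program step by step:
Start: pos=(0,0), heading=0, pen down
PD: pen down
RT 90: heading 0 -> 270
FD 3.1: (0,0) -> (0,-3.1) [heading=270, draw]
FD 12.9: (0,-3.1) -> (0,-16) [heading=270, draw]
FD 2.7: (0,-16) -> (0,-18.7) [heading=270, draw]
RT 90: heading 270 -> 180
Final: pos=(0,-18.7), heading=180, 3 segment(s) drawn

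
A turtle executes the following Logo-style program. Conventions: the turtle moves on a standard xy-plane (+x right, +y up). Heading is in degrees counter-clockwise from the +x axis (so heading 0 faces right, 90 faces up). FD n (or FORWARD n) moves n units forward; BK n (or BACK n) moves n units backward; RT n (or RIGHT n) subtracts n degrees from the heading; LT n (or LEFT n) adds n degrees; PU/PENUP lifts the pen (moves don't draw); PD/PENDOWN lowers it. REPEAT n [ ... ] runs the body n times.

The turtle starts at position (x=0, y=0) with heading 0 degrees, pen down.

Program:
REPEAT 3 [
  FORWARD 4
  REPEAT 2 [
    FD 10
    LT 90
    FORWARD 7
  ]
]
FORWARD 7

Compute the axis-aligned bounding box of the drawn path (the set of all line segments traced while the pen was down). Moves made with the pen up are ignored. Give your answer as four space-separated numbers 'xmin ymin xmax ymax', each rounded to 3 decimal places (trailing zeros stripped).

Answer: -7 0 14 17

Derivation:
Executing turtle program step by step:
Start: pos=(0,0), heading=0, pen down
REPEAT 3 [
  -- iteration 1/3 --
  FD 4: (0,0) -> (4,0) [heading=0, draw]
  REPEAT 2 [
    -- iteration 1/2 --
    FD 10: (4,0) -> (14,0) [heading=0, draw]
    LT 90: heading 0 -> 90
    FD 7: (14,0) -> (14,7) [heading=90, draw]
    -- iteration 2/2 --
    FD 10: (14,7) -> (14,17) [heading=90, draw]
    LT 90: heading 90 -> 180
    FD 7: (14,17) -> (7,17) [heading=180, draw]
  ]
  -- iteration 2/3 --
  FD 4: (7,17) -> (3,17) [heading=180, draw]
  REPEAT 2 [
    -- iteration 1/2 --
    FD 10: (3,17) -> (-7,17) [heading=180, draw]
    LT 90: heading 180 -> 270
    FD 7: (-7,17) -> (-7,10) [heading=270, draw]
    -- iteration 2/2 --
    FD 10: (-7,10) -> (-7,0) [heading=270, draw]
    LT 90: heading 270 -> 0
    FD 7: (-7,0) -> (0,0) [heading=0, draw]
  ]
  -- iteration 3/3 --
  FD 4: (0,0) -> (4,0) [heading=0, draw]
  REPEAT 2 [
    -- iteration 1/2 --
    FD 10: (4,0) -> (14,0) [heading=0, draw]
    LT 90: heading 0 -> 90
    FD 7: (14,0) -> (14,7) [heading=90, draw]
    -- iteration 2/2 --
    FD 10: (14,7) -> (14,17) [heading=90, draw]
    LT 90: heading 90 -> 180
    FD 7: (14,17) -> (7,17) [heading=180, draw]
  ]
]
FD 7: (7,17) -> (0,17) [heading=180, draw]
Final: pos=(0,17), heading=180, 16 segment(s) drawn

Segment endpoints: x in {-7, -7, -7, 0, 0, 0, 3, 4, 4, 7, 7, 14, 14, 14, 14}, y in {0, 0, 0, 0, 7, 7, 10, 17, 17, 17}
xmin=-7, ymin=0, xmax=14, ymax=17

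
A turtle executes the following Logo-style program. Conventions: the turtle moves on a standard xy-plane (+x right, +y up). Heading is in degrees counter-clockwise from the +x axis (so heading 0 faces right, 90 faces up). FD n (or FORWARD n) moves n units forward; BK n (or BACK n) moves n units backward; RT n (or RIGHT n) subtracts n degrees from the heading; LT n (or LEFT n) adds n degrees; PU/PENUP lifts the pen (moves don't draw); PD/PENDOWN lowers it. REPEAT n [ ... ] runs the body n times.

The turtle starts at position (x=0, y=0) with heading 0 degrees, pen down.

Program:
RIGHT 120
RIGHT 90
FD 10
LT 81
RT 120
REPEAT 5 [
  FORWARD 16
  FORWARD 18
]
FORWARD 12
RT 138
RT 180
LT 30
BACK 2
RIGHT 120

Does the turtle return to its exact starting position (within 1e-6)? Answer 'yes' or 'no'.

Answer: no

Derivation:
Executing turtle program step by step:
Start: pos=(0,0), heading=0, pen down
RT 120: heading 0 -> 240
RT 90: heading 240 -> 150
FD 10: (0,0) -> (-8.66,5) [heading=150, draw]
LT 81: heading 150 -> 231
RT 120: heading 231 -> 111
REPEAT 5 [
  -- iteration 1/5 --
  FD 16: (-8.66,5) -> (-14.394,19.937) [heading=111, draw]
  FD 18: (-14.394,19.937) -> (-20.845,36.742) [heading=111, draw]
  -- iteration 2/5 --
  FD 16: (-20.845,36.742) -> (-26.579,51.679) [heading=111, draw]
  FD 18: (-26.579,51.679) -> (-33.029,68.483) [heading=111, draw]
  -- iteration 3/5 --
  FD 16: (-33.029,68.483) -> (-38.763,83.421) [heading=111, draw]
  FD 18: (-38.763,83.421) -> (-45.214,100.225) [heading=111, draw]
  -- iteration 4/5 --
  FD 16: (-45.214,100.225) -> (-50.948,115.162) [heading=111, draw]
  FD 18: (-50.948,115.162) -> (-57.398,131.967) [heading=111, draw]
  -- iteration 5/5 --
  FD 16: (-57.398,131.967) -> (-63.132,146.904) [heading=111, draw]
  FD 18: (-63.132,146.904) -> (-69.583,163.709) [heading=111, draw]
]
FD 12: (-69.583,163.709) -> (-73.883,174.912) [heading=111, draw]
RT 138: heading 111 -> 333
RT 180: heading 333 -> 153
LT 30: heading 153 -> 183
BK 2: (-73.883,174.912) -> (-71.886,175.016) [heading=183, draw]
RT 120: heading 183 -> 63
Final: pos=(-71.886,175.016), heading=63, 13 segment(s) drawn

Start position: (0, 0)
Final position: (-71.886, 175.016)
Distance = 189.204; >= 1e-6 -> NOT closed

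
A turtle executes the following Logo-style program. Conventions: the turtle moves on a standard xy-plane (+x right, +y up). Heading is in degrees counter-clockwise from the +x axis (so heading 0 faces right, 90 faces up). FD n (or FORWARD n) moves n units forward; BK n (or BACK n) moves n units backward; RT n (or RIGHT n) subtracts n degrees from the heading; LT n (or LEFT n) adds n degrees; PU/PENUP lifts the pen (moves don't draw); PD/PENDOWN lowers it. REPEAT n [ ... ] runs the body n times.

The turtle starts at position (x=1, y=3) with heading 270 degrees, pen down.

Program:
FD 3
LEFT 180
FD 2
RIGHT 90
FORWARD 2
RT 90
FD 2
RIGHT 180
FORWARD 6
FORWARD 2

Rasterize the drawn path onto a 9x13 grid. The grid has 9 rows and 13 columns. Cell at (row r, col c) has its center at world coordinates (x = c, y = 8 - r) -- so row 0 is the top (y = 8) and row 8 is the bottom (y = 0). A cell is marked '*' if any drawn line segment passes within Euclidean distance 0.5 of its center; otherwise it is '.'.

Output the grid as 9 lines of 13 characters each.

Segment 0: (1,3) -> (1,0)
Segment 1: (1,0) -> (1,2)
Segment 2: (1,2) -> (3,2)
Segment 3: (3,2) -> (3,-0)
Segment 4: (3,-0) -> (3,6)
Segment 5: (3,6) -> (3,8)

Answer: ...*.........
...*.........
...*.........
...*.........
...*.........
.*.*.........
.***.........
.*.*.........
.*.*.........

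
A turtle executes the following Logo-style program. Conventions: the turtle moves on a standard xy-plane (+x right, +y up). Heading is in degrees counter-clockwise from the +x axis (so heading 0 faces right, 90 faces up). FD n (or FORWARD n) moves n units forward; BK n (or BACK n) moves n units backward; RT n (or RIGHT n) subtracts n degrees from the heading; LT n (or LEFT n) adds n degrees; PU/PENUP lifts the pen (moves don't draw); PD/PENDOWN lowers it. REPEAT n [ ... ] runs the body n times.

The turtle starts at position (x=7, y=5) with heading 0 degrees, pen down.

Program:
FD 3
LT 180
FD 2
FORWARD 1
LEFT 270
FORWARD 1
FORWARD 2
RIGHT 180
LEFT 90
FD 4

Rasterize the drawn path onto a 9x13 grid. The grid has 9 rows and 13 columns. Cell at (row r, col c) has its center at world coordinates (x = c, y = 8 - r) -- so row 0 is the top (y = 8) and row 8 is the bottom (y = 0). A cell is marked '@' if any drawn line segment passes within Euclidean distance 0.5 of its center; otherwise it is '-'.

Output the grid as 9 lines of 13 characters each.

Answer: -------@@@@@-
-------@-----
-------@-----
-------@@@@--
-------------
-------------
-------------
-------------
-------------

Derivation:
Segment 0: (7,5) -> (10,5)
Segment 1: (10,5) -> (8,5)
Segment 2: (8,5) -> (7,5)
Segment 3: (7,5) -> (7,6)
Segment 4: (7,6) -> (7,8)
Segment 5: (7,8) -> (11,8)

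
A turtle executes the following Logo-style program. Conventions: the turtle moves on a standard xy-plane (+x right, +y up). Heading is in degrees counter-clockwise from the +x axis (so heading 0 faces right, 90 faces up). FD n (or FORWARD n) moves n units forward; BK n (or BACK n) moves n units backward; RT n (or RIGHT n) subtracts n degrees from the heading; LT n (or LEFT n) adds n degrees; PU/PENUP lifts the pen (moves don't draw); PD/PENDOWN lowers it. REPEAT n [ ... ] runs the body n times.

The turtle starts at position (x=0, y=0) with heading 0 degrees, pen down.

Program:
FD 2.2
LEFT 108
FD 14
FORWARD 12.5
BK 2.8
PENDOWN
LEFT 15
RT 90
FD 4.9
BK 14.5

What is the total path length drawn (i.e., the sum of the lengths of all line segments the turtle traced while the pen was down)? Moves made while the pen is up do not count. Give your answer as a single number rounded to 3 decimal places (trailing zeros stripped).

Executing turtle program step by step:
Start: pos=(0,0), heading=0, pen down
FD 2.2: (0,0) -> (2.2,0) [heading=0, draw]
LT 108: heading 0 -> 108
FD 14: (2.2,0) -> (-2.126,13.315) [heading=108, draw]
FD 12.5: (-2.126,13.315) -> (-5.989,25.203) [heading=108, draw]
BK 2.8: (-5.989,25.203) -> (-5.124,22.54) [heading=108, draw]
PD: pen down
LT 15: heading 108 -> 123
RT 90: heading 123 -> 33
FD 4.9: (-5.124,22.54) -> (-1.014,25.209) [heading=33, draw]
BK 14.5: (-1.014,25.209) -> (-13.175,17.312) [heading=33, draw]
Final: pos=(-13.175,17.312), heading=33, 6 segment(s) drawn

Segment lengths:
  seg 1: (0,0) -> (2.2,0), length = 2.2
  seg 2: (2.2,0) -> (-2.126,13.315), length = 14
  seg 3: (-2.126,13.315) -> (-5.989,25.203), length = 12.5
  seg 4: (-5.989,25.203) -> (-5.124,22.54), length = 2.8
  seg 5: (-5.124,22.54) -> (-1.014,25.209), length = 4.9
  seg 6: (-1.014,25.209) -> (-13.175,17.312), length = 14.5
Total = 50.9

Answer: 50.9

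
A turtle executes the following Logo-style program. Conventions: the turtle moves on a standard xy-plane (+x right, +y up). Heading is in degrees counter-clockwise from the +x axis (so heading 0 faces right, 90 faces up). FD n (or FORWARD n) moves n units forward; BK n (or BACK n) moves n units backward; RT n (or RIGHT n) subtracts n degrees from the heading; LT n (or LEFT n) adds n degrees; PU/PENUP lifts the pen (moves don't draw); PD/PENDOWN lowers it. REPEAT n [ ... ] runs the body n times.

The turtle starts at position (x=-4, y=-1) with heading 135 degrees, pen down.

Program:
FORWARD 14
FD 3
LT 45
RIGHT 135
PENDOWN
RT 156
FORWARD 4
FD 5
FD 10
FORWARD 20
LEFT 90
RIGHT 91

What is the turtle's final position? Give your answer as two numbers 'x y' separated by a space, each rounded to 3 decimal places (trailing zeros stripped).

Answer: -29.997 -25.389

Derivation:
Executing turtle program step by step:
Start: pos=(-4,-1), heading=135, pen down
FD 14: (-4,-1) -> (-13.899,8.899) [heading=135, draw]
FD 3: (-13.899,8.899) -> (-16.021,11.021) [heading=135, draw]
LT 45: heading 135 -> 180
RT 135: heading 180 -> 45
PD: pen down
RT 156: heading 45 -> 249
FD 4: (-16.021,11.021) -> (-17.454,7.286) [heading=249, draw]
FD 5: (-17.454,7.286) -> (-19.246,2.619) [heading=249, draw]
FD 10: (-19.246,2.619) -> (-22.83,-6.717) [heading=249, draw]
FD 20: (-22.83,-6.717) -> (-29.997,-25.389) [heading=249, draw]
LT 90: heading 249 -> 339
RT 91: heading 339 -> 248
Final: pos=(-29.997,-25.389), heading=248, 6 segment(s) drawn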